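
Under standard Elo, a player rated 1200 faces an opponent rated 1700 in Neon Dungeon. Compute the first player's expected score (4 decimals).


Elo expected score: Ea = 1/(1 + 10^((Rb-Ra)/400))
Rb - Ra = 1700 - 1200 = 500
(Rb-Ra)/400 = 500/400 = 1.25
10^1.25 = 17.782794
Ea = 1/(1 + 17.782794) = 1/18.782794 = 0.0532

0.0532


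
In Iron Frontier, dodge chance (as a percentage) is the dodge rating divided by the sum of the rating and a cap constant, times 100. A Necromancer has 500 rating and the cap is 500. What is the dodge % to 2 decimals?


dodge% = 500 / (500 + 500) * 100
= 500 / 1000 * 100
= 0.5 * 100
= 50.00%

50.00%


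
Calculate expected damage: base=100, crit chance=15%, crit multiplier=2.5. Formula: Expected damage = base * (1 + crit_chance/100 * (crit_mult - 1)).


E[dmg] = base * (1 + crit_chance * (crit_mult - 1))
cc as decimal = 15/100 = 0.15
cm - 1 = 2.5 - 1 = 1.5
Bonus factor = 0.15 * 1.5 = 0.225
Total multiplier = 1 + 0.225 = 1.225
Expected damage = 100 * 1.225 = 122.50

122.50 damage


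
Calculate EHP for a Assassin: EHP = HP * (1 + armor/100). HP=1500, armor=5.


EHP = 1500 * (1 + 5/100)
= 1500 * (1 + 0.05)
= 1500 * 1.05
= 1575.0

1575.0 EHP


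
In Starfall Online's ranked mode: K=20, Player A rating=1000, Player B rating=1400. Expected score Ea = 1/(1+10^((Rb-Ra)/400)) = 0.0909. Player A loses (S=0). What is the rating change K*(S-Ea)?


Elo update: delta = K * (S - Ea), where S = 0 (loses)
S - Ea = 0 - 0.0909 = -0.0909
Rating change = 20 * -0.0909
= -1.82

-1.82 rating points


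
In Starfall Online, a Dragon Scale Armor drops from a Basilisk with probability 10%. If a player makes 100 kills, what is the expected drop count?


Expected drops = kills * (drop_rate / 100)
= 100 * (10 / 100)
= 100 * 0.1
= 10.0

10.0 drops


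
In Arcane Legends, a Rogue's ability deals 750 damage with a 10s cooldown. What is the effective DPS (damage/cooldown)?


DPS = damage / cooldown
= 750 / 10
= 75.00

75.00 DPS


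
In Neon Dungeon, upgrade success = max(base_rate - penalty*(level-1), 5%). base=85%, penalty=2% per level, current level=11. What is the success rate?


raw_rate = 85 - 2 * (11 - 1)
= 85 - 2 * 10
= 85 - 20
= 65
Apply floor: max(65, 5) = 65%

65%


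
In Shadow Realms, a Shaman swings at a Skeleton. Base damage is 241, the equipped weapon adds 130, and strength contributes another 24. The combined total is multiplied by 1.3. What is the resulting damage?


Sum base + weapon + str = 241 + 130 + 24 = 395
Multiply by 1.3:
395 * 1.3 = 513.5

513.5 damage


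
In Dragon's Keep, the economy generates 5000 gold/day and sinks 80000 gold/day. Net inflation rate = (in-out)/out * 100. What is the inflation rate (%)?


Net gold = 5000 - 80000 = -75000
Inflation rate = net / sunk * 100 = -75000 / 80000 * 100
= -0.9375 * 100
= -93.75%

-93.75%


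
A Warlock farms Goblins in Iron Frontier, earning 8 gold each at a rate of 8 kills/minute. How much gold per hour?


Gold per minute = 8 * 8 = 64
Gold per hour = 64 * 60 = 3840

3840 gold/hour


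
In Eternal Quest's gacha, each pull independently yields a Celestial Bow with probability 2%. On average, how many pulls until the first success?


Expected pulls for a geometric distribution = 1/p = 100 / rate%
= 100 / 2
= 50.0

50.0 pulls


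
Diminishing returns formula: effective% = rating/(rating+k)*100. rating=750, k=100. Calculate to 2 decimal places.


effective% = rating / (rating + k) * 100
= 750 / (750 + 100) * 100
= 750 / 850 * 100
= 0.882353 * 100
= 88.24%

88.24%


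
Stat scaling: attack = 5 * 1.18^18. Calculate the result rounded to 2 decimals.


value = base * growth^level
= 5 * 1.18^18
= 5 * 19.673251
= 98.37

98.37 attack


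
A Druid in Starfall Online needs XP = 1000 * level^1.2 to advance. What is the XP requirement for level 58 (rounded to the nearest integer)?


XP = 1000 * level^1.2
Substitute level = 58:
XP = 1000 * 58^1.2
= 1000 * 130.6513
= 130651

130651 XP


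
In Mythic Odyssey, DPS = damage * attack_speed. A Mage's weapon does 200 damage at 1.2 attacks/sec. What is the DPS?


DPS = damage * attack_speed
= 200 * 1.2
= 240.0

240.0 DPS


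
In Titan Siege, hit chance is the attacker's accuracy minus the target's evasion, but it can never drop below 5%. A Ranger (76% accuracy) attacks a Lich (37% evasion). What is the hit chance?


accuracy - evasion = 76 - 37 = 39
Apply floor: max(39, 5) = 39
Hit chance = 39%

39%


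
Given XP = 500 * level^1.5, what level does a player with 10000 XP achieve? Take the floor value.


XP = 500 * level^1.5, so level = (XP / 500)^(1/1.5)
= (10000 / 500)^(1/1.5)
= 20.0^0.6667
= 7.3681
Floor: level = 7

level 7


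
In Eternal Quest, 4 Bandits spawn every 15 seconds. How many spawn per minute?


Spawns per minute = count * (60 / interval)
= 4 * (60 / 15)
= 4 * 4.0
= 16.0

16.0 per minute


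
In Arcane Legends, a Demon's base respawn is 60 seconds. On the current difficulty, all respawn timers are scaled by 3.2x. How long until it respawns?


Respawn time = base * multiplier
= 60 * 3.2
= 192.0 seconds

192.0 seconds


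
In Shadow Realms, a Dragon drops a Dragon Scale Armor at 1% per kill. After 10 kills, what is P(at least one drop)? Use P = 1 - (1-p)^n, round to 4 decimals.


P(at least one) = 1 - P(none) = 1 - (1-p)^n
p = 1/100 = 0.01
1 - p = 0.99
(1 - p)^10 = 0.99^10 = 0.904382
P(at least one) = 1 - 0.904382 = 0.0956

0.0956


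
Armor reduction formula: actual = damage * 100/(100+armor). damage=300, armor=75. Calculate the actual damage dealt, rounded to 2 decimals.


actual = 300 * 100 / (100 + 75)
= 300 * 100 / 175
= 30000 / 175
= 171.43

171.43 damage


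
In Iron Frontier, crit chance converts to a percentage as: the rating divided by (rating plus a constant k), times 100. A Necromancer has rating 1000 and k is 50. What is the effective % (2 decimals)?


effective% = rating / (rating + k) * 100
= 1000 / (1000 + 50) * 100
= 1000 / 1050 * 100
= 0.952381 * 100
= 95.24%

95.24%


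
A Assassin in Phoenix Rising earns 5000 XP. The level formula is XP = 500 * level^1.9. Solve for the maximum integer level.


XP = 500 * level^1.9, so level = (XP / 500)^(1/1.9)
= (5000 / 500)^(1/1.9)
= 10.0^0.5263
= 3.3598
Floor: level = 3

level 3


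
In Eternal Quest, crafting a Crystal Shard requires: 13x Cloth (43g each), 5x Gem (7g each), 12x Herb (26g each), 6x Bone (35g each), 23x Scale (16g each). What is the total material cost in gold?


Cost breakdown:
  Cloth: 13 * 43 = 559
  Gem: 5 * 7 = 35
  Herb: 12 * 26 = 312
  Bone: 6 * 35 = 210
  Scale: 23 * 16 = 368
Total = 559 + 35 + 312 + 210 + 368 = 1484

1484 gold


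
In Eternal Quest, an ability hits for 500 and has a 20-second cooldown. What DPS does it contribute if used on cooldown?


DPS = damage / cooldown
= 500 / 20
= 25.00

25.00 DPS


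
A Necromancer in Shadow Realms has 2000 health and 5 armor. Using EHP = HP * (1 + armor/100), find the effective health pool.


EHP = 2000 * (1 + 5/100)
= 2000 * (1 + 0.05)
= 2000 * 1.05
= 2100.0

2100.0 EHP


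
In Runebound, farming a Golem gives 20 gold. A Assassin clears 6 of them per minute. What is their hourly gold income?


Gold per minute = 20 * 6 = 120
Gold per hour = 120 * 60 = 7200

7200 gold/hour


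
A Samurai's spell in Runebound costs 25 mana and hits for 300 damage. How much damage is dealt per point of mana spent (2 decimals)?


Efficiency = damage / mana
= 300 / 25
= 12.00

12.00 dmg/mana


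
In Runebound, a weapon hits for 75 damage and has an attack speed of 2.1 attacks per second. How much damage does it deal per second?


DPS = damage * attack_speed
= 75 * 2.1
= 157.5

157.5 DPS


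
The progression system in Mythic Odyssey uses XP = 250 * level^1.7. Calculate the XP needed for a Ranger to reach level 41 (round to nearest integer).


XP = 250 * level^1.7
Substitute level = 41:
XP = 250 * 41^1.7
= 250 * 551.7376
= 137934

137934 XP


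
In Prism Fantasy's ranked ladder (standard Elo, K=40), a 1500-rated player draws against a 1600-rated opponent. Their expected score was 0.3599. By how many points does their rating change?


Elo update: delta = K * (S - Ea), where S = 0.5 (draws)
S - Ea = 0.5 - 0.3599 = 0.1401
Rating change = 40 * 0.1401
= 5.60

5.60 rating points


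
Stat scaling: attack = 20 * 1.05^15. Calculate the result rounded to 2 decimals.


value = base * growth^level
= 20 * 1.05^15
= 20 * 2.078928
= 41.58

41.58 attack


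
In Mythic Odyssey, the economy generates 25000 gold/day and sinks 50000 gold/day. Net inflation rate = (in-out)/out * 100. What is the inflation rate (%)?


Net gold = 25000 - 50000 = -25000
Inflation rate = net / sunk * 100 = -25000 / 50000 * 100
= -0.5 * 100
= -50.00%

-50.00%


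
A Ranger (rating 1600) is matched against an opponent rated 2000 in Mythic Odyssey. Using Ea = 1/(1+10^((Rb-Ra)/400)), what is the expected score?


Elo expected score: Ea = 1/(1 + 10^((Rb-Ra)/400))
Rb - Ra = 2000 - 1600 = 400
(Rb-Ra)/400 = 400/400 = 1.0
10^1.0 = 10.0
Ea = 1/(1 + 10.0) = 1/11.0 = 0.0909

0.0909


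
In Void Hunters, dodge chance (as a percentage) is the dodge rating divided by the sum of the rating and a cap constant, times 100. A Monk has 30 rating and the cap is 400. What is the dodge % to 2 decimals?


dodge% = 30 / (30 + 400) * 100
= 30 / 430 * 100
= 0.069767 * 100
= 6.98%

6.98%


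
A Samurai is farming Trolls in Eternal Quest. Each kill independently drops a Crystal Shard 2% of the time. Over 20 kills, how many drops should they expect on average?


Expected drops = kills * (drop_rate / 100)
= 20 * (2 / 100)
= 20 * 0.02
= 0.4

0.4 drops


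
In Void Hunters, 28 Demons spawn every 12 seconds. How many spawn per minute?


Spawns per minute = count * (60 / interval)
= 28 * (60 / 12)
= 28 * 5.0
= 140.0

140.0 per minute


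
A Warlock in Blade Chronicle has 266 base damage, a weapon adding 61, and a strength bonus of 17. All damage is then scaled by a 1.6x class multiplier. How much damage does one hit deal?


Sum base + weapon + str = 266 + 61 + 17 = 344
Multiply by 1.6:
344 * 1.6 = 550.4

550.4 damage


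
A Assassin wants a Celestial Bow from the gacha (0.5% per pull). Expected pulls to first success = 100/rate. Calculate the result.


Expected pulls for a geometric distribution = 1/p = 100 / rate%
= 100 / 0.5
= 200.0

200.0 pulls


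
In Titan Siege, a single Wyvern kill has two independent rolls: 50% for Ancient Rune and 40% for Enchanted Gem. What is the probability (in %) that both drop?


For independent events, P(both) = P(A) * P(B)
= 50% * 40%
= 2000 / 100 %
= 20.0%

20.0%


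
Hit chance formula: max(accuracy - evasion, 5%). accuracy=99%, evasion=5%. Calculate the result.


accuracy - evasion = 99 - 5 = 94
Apply floor: max(94, 5) = 94
Hit chance = 94%

94%


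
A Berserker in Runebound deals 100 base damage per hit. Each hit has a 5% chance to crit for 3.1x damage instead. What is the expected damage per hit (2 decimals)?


E[dmg] = base * (1 + crit_chance * (crit_mult - 1))
cc as decimal = 5/100 = 0.05
cm - 1 = 3.1 - 1 = 2.1
Bonus factor = 0.05 * 2.1 = 0.105
Total multiplier = 1 + 0.105 = 1.105
Expected damage = 100 * 1.105 = 110.50

110.50 damage


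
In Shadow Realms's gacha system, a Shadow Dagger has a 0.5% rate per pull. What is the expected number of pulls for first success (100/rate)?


Expected pulls for a geometric distribution = 1/p = 100 / rate%
= 100 / 0.5
= 200.0

200.0 pulls


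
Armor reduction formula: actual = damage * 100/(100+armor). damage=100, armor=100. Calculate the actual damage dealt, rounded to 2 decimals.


actual = 100 * 100 / (100 + 100)
= 100 * 100 / 200
= 10000 / 200
= 50.00

50.00 damage


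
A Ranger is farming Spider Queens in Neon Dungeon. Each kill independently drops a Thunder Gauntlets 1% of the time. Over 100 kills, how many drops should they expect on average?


Expected drops = kills * (drop_rate / 100)
= 100 * (1 / 100)
= 100 * 0.01
= 1.0

1.0 drops


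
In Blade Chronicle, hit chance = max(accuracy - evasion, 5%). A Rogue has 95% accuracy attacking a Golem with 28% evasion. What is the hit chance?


accuracy - evasion = 95 - 28 = 67
Apply floor: max(67, 5) = 67
Hit chance = 67%

67%


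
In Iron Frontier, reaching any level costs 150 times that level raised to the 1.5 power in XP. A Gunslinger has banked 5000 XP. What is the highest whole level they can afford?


XP = 150 * level^1.5, so level = (XP / 150)^(1/1.5)
= (5000 / 150)^(1/1.5)
= 33.3333^0.6667
= 10.3574
Floor: level = 10

level 10


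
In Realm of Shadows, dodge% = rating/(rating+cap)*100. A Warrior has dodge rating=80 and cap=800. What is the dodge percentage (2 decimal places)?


dodge% = 80 / (80 + 800) * 100
= 80 / 880 * 100
= 0.090909 * 100
= 9.09%

9.09%


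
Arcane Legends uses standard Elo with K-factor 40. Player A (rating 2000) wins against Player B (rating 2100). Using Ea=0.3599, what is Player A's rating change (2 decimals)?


Elo update: delta = K * (S - Ea), where S = 1 (wins)
S - Ea = 1 - 0.3599 = 0.6401
Rating change = 40 * 0.6401
= 25.60

25.60 rating points


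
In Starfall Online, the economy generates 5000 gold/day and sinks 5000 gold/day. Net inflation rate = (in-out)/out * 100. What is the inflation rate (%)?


Net gold = 5000 - 5000 = 0
Inflation rate = net / sunk * 100 = 0 / 5000 * 100
= 0.0 * 100
= 0.00%

0.00%


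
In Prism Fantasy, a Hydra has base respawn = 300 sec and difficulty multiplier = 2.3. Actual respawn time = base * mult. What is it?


Respawn time = base * multiplier
= 300 * 2.3
= 690.0 seconds

690.0 seconds


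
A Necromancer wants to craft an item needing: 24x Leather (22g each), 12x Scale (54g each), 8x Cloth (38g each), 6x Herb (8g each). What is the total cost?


Cost breakdown:
  Leather: 24 * 22 = 528
  Scale: 12 * 54 = 648
  Cloth: 8 * 38 = 304
  Herb: 6 * 8 = 48
Total = 528 + 648 + 304 + 48 = 1528

1528 gold


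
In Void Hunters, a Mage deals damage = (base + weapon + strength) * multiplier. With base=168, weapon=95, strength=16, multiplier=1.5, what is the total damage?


Sum base + weapon + str = 168 + 95 + 16 = 279
Multiply by 1.5:
279 * 1.5 = 418.5

418.5 damage


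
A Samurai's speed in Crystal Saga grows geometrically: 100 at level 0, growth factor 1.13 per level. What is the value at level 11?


value = base * growth^level
= 100 * 1.13^11
= 100 * 3.835861
= 383.59

383.59 speed


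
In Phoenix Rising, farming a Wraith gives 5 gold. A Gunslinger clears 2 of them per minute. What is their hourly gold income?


Gold per minute = 5 * 2 = 10
Gold per hour = 10 * 60 = 600

600 gold/hour


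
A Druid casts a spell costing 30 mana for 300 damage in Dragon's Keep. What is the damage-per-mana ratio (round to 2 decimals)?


Efficiency = damage / mana
= 300 / 30
= 10.00

10.00 dmg/mana


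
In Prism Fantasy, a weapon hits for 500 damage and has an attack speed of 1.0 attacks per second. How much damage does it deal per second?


DPS = damage * attack_speed
= 500 * 1.0
= 500.0

500.0 DPS


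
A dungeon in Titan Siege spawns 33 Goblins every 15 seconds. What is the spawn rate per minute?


Spawns per minute = count * (60 / interval)
= 33 * (60 / 15)
= 33 * 4.0
= 132.0

132.0 per minute


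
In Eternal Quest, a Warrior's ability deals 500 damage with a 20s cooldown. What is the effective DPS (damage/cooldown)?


DPS = damage / cooldown
= 500 / 20
= 25.00

25.00 DPS


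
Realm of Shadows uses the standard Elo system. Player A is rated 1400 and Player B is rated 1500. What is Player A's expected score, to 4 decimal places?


Elo expected score: Ea = 1/(1 + 10^((Rb-Ra)/400))
Rb - Ra = 1500 - 1400 = 100
(Rb-Ra)/400 = 100/400 = 0.25
10^0.25 = 1.778279
Ea = 1/(1 + 1.778279) = 1/2.778279 = 0.3599

0.3599


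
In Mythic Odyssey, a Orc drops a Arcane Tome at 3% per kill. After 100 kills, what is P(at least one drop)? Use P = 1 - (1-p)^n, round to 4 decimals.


P(at least one) = 1 - P(none) = 1 - (1-p)^n
p = 3/100 = 0.03
1 - p = 0.97
(1 - p)^100 = 0.97^100 = 0.047553
P(at least one) = 1 - 0.047553 = 0.9524

0.9524


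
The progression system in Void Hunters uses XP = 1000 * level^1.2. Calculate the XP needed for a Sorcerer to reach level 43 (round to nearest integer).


XP = 1000 * level^1.2
Substitute level = 43:
XP = 1000 * 43^1.2
= 1000 * 91.2351
= 91235

91235 XP


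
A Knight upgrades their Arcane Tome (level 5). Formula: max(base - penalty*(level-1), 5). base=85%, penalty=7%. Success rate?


raw_rate = 85 - 7 * (5 - 1)
= 85 - 7 * 4
= 85 - 28
= 57
Apply floor: max(57, 5) = 57%

57%


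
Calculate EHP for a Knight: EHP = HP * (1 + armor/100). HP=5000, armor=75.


EHP = 5000 * (1 + 75/100)
= 5000 * (1 + 0.75)
= 5000 * 1.75
= 8750.0

8750.0 EHP


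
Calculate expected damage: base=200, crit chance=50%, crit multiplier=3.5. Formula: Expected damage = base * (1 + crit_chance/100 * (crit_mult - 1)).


E[dmg] = base * (1 + crit_chance * (crit_mult - 1))
cc as decimal = 50/100 = 0.5
cm - 1 = 3.5 - 1 = 2.5
Bonus factor = 0.5 * 2.5 = 1.25
Total multiplier = 1 + 1.25 = 2.25
Expected damage = 200 * 2.25 = 450.00

450.00 damage


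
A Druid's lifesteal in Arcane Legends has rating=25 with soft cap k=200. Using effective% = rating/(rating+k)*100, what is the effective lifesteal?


effective% = rating / (rating + k) * 100
= 25 / (25 + 200) * 100
= 25 / 225 * 100
= 0.111111 * 100
= 11.11%

11.11%


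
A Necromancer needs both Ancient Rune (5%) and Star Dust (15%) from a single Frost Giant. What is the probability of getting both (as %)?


For independent events, P(both) = P(A) * P(B)
= 5% * 15%
= 75 / 100 %
= 0.75%

0.75%


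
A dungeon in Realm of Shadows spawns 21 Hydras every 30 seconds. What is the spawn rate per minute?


Spawns per minute = count * (60 / interval)
= 21 * (60 / 30)
= 21 * 2.0
= 42.0

42.0 per minute


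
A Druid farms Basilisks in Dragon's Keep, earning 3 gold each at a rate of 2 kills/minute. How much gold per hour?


Gold per minute = 3 * 2 = 6
Gold per hour = 6 * 60 = 360

360 gold/hour


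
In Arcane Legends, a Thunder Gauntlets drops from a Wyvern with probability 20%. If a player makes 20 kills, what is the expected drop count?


Expected drops = kills * (drop_rate / 100)
= 20 * (20 / 100)
= 20 * 0.2
= 4.0

4.0 drops


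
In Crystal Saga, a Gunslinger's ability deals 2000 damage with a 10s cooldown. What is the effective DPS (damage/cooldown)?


DPS = damage / cooldown
= 2000 / 10
= 200.00

200.00 DPS


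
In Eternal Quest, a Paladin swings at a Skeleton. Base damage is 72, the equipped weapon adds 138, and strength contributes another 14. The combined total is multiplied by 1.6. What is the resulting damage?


Sum base + weapon + str = 72 + 138 + 14 = 224
Multiply by 1.6:
224 * 1.6 = 358.4

358.4 damage


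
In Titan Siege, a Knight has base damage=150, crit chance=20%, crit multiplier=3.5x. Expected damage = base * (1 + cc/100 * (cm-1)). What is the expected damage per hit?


E[dmg] = base * (1 + crit_chance * (crit_mult - 1))
cc as decimal = 20/100 = 0.2
cm - 1 = 3.5 - 1 = 2.5
Bonus factor = 0.2 * 2.5 = 0.5
Total multiplier = 1 + 0.5 = 1.5
Expected damage = 150 * 1.5 = 225.00

225.00 damage


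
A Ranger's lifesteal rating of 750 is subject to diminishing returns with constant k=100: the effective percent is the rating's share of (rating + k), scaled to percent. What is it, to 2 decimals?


effective% = rating / (rating + k) * 100
= 750 / (750 + 100) * 100
= 750 / 850 * 100
= 0.882353 * 100
= 88.24%

88.24%


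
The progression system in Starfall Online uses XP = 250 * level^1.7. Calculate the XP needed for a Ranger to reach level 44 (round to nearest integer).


XP = 250 * level^1.7
Substitute level = 44:
XP = 250 * 44^1.7
= 250 * 622.1134
= 155528

155528 XP


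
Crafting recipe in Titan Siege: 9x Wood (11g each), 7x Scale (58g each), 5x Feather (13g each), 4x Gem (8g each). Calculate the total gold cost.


Cost breakdown:
  Wood: 9 * 11 = 99
  Scale: 7 * 58 = 406
  Feather: 5 * 13 = 65
  Gem: 4 * 8 = 32
Total = 99 + 406 + 65 + 32 = 602

602 gold


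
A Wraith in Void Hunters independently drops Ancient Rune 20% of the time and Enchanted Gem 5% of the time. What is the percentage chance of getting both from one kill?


For independent events, P(both) = P(A) * P(B)
= 20% * 5%
= 100 / 100 %
= 1.0%

1.0%


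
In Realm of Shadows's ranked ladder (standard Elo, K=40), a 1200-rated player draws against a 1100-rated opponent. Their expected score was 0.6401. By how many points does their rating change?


Elo update: delta = K * (S - Ea), where S = 0.5 (draws)
S - Ea = 0.5 - 0.6401 = -0.1401
Rating change = 40 * -0.1401
= -5.60

-5.60 rating points


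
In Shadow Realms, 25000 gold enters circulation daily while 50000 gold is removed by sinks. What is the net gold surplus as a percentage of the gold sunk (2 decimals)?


Net gold = 25000 - 50000 = -25000
Inflation rate = net / sunk * 100 = -25000 / 50000 * 100
= -0.5 * 100
= -50.00%

-50.00%


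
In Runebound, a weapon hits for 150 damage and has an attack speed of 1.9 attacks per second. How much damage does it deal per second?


DPS = damage * attack_speed
= 150 * 1.9
= 285.0

285.0 DPS


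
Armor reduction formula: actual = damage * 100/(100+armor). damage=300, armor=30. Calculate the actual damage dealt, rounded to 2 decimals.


actual = 300 * 100 / (100 + 30)
= 300 * 100 / 130
= 30000 / 130
= 230.77

230.77 damage


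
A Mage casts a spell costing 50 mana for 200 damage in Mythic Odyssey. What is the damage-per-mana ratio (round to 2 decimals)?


Efficiency = damage / mana
= 200 / 50
= 4.00

4.00 dmg/mana


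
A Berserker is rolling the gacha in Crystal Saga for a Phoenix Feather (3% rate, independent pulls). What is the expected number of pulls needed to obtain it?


Expected pulls for a geometric distribution = 1/p = 100 / rate%
= 100 / 3
= 33.33

33.33 pulls


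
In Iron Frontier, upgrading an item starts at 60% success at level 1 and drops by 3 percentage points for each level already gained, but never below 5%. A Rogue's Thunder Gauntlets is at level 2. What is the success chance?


raw_rate = 60 - 3 * (2 - 1)
= 60 - 3 * 1
= 60 - 3
= 57
Apply floor: max(57, 5) = 57%

57%


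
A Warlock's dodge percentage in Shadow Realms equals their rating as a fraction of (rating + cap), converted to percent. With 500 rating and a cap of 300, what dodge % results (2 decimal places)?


dodge% = 500 / (500 + 300) * 100
= 500 / 800 * 100
= 0.625 * 100
= 62.50%

62.50%


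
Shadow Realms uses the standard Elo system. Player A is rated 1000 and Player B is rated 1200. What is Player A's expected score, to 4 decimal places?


Elo expected score: Ea = 1/(1 + 10^((Rb-Ra)/400))
Rb - Ra = 1200 - 1000 = 200
(Rb-Ra)/400 = 200/400 = 0.5
10^0.5 = 3.162278
Ea = 1/(1 + 3.162278) = 1/4.162278 = 0.2403

0.2403


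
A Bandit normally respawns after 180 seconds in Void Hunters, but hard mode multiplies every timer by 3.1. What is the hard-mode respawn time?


Respawn time = base * multiplier
= 180 * 3.1
= 558.0 seconds

558.0 seconds


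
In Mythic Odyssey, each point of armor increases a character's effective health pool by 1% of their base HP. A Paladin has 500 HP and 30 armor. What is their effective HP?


EHP = 500 * (1 + 30/100)
= 500 * (1 + 0.3)
= 500 * 1.3
= 650.0

650.0 EHP


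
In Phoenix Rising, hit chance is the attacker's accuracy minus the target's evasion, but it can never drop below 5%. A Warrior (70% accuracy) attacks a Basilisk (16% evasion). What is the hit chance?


accuracy - evasion = 70 - 16 = 54
Apply floor: max(54, 5) = 54
Hit chance = 54%

54%


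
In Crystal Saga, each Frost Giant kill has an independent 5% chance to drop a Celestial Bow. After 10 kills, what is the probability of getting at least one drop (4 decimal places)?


P(at least one) = 1 - P(none) = 1 - (1-p)^n
p = 5/100 = 0.05
1 - p = 0.95
(1 - p)^10 = 0.95^10 = 0.598737
P(at least one) = 1 - 0.598737 = 0.4013

0.4013


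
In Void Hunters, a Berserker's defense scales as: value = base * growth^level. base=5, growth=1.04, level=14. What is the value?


value = base * growth^level
= 5 * 1.04^14
= 5 * 1.731676
= 8.66

8.66 defense


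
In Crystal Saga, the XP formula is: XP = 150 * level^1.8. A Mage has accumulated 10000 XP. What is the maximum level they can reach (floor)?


XP = 150 * level^1.8, so level = (XP / 150)^(1/1.8)
= (10000 / 150)^(1/1.8)
= 66.6667^0.5556
= 10.3106
Floor: level = 10

level 10


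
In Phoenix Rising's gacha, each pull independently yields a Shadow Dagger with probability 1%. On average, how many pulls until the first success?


Expected pulls for a geometric distribution = 1/p = 100 / rate%
= 100 / 1
= 100.0

100.0 pulls


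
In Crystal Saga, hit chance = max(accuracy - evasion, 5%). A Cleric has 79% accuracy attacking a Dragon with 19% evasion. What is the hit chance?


accuracy - evasion = 79 - 19 = 60
Apply floor: max(60, 5) = 60
Hit chance = 60%

60%


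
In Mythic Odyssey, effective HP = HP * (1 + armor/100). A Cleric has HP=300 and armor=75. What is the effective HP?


EHP = 300 * (1 + 75/100)
= 300 * (1 + 0.75)
= 300 * 1.75
= 525.0

525.0 EHP


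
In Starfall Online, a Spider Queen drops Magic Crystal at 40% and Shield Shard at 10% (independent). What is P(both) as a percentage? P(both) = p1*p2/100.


For independent events, P(both) = P(A) * P(B)
= 40% * 10%
= 400 / 100 %
= 4.0%

4.0%


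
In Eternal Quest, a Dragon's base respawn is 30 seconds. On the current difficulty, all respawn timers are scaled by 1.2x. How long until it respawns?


Respawn time = base * multiplier
= 30 * 1.2
= 36.0 seconds

36.0 seconds


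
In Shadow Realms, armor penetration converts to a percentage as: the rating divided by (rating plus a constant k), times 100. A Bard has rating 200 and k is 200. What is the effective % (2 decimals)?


effective% = rating / (rating + k) * 100
= 200 / (200 + 200) * 100
= 200 / 400 * 100
= 0.5 * 100
= 50.00%

50.00%


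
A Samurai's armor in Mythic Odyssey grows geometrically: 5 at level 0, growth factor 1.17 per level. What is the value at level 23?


value = base * growth^level
= 5 * 1.17^23
= 5 * 37.006228
= 185.03

185.03 armor


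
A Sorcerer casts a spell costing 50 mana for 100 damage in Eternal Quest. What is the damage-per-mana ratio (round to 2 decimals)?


Efficiency = damage / mana
= 100 / 50
= 2.00

2.00 dmg/mana


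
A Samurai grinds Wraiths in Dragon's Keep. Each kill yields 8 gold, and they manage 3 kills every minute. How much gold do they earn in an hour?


Gold per minute = 8 * 3 = 24
Gold per hour = 24 * 60 = 1440

1440 gold/hour


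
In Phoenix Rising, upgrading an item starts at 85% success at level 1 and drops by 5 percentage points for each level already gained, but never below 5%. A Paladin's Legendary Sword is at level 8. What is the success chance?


raw_rate = 85 - 5 * (8 - 1)
= 85 - 5 * 7
= 85 - 35
= 50
Apply floor: max(50, 5) = 50%

50%


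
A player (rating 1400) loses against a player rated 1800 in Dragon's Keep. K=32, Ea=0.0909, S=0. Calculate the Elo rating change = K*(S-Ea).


Elo update: delta = K * (S - Ea), where S = 0 (loses)
S - Ea = 0 - 0.0909 = -0.0909
Rating change = 32 * -0.0909
= -2.91

-2.91 rating points


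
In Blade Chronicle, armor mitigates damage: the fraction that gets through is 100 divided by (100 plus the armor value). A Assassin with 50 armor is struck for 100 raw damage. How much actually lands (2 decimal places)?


actual = 100 * 100 / (100 + 50)
= 100 * 100 / 150
= 10000 / 150
= 66.67

66.67 damage


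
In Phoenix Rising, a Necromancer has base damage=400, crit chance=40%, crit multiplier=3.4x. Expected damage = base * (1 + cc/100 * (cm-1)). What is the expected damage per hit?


E[dmg] = base * (1 + crit_chance * (crit_mult - 1))
cc as decimal = 40/100 = 0.4
cm - 1 = 3.4 - 1 = 2.4
Bonus factor = 0.4 * 2.4 = 0.96
Total multiplier = 1 + 0.96 = 1.96
Expected damage = 400 * 1.96 = 784.00

784.00 damage


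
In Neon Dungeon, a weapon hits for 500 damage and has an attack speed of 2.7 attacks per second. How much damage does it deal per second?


DPS = damage * attack_speed
= 500 * 2.7
= 1350.0

1350.0 DPS


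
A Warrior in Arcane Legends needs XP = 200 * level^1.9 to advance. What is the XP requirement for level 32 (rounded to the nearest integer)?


XP = 200 * level^1.9
Substitute level = 32:
XP = 200 * 32^1.9
= 200 * 724.0773
= 144815

144815 XP


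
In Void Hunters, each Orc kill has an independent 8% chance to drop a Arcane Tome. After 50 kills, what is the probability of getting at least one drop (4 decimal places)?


P(at least one) = 1 - P(none) = 1 - (1-p)^n
p = 8/100 = 0.08
1 - p = 0.92
(1 - p)^50 = 0.92^50 = 0.015466
P(at least one) = 1 - 0.015466 = 0.9845

0.9845


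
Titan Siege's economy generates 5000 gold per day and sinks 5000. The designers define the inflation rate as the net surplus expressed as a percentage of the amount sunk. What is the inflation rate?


Net gold = 5000 - 5000 = 0
Inflation rate = net / sunk * 100 = 0 / 5000 * 100
= 0.0 * 100
= 0.00%

0.00%


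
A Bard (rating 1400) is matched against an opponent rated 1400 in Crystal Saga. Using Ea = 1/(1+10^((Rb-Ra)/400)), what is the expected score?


Elo expected score: Ea = 1/(1 + 10^((Rb-Ra)/400))
Rb - Ra = 1400 - 1400 = 0
(Rb-Ra)/400 = 0/400 = 0.0
10^0.0 = 1.0
Ea = 1/(1 + 1.0) = 1/2.0 = 0.5000

0.5000


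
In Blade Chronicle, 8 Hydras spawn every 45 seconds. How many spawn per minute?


Spawns per minute = count * (60 / interval)
= 8 * (60 / 45)
= 8 * 1.3333
= 10.67

10.67 per minute


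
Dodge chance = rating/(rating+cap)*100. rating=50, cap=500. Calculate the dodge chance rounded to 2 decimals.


dodge% = 50 / (50 + 500) * 100
= 50 / 550 * 100
= 0.090909 * 100
= 9.09%

9.09%


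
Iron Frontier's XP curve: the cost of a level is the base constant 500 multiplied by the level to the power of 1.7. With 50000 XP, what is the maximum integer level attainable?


XP = 500 * level^1.7, so level = (XP / 500)^(1/1.7)
= (50000 / 500)^(1/1.7)
= 100.0^0.5882
= 15.0131
Floor: level = 15

level 15


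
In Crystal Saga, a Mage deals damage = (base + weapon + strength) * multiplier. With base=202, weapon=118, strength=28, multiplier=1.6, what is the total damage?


Sum base + weapon + str = 202 + 118 + 28 = 348
Multiply by 1.6:
348 * 1.6 = 556.8

556.8 damage


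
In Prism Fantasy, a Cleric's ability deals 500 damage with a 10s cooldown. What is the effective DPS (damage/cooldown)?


DPS = damage / cooldown
= 500 / 10
= 50.00

50.00 DPS


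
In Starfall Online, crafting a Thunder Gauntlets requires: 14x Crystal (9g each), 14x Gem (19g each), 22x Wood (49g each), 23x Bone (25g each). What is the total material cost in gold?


Cost breakdown:
  Crystal: 14 * 9 = 126
  Gem: 14 * 19 = 266
  Wood: 22 * 49 = 1078
  Bone: 23 * 25 = 575
Total = 126 + 266 + 1078 + 575 = 2045

2045 gold


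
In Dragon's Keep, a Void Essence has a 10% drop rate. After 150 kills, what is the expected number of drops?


Expected drops = kills * (drop_rate / 100)
= 150 * (10 / 100)
= 150 * 0.1
= 15.0

15.0 drops


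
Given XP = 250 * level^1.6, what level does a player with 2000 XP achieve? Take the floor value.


XP = 250 * level^1.6, so level = (XP / 250)^(1/1.6)
= (2000 / 250)^(1/1.6)
= 8.0^0.625
= 3.668
Floor: level = 3

level 3


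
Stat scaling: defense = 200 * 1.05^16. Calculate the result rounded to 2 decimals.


value = base * growth^level
= 200 * 1.05^16
= 200 * 2.1828746
= 436.57

436.57 defense


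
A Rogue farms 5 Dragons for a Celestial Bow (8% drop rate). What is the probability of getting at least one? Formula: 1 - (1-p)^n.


P(at least one) = 1 - P(none) = 1 - (1-p)^n
p = 8/100 = 0.08
1 - p = 0.92
(1 - p)^5 = 0.92^5 = 0.659082
P(at least one) = 1 - 0.659082 = 0.3409

0.3409


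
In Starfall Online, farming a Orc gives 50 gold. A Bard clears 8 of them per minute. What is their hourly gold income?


Gold per minute = 50 * 8 = 400
Gold per hour = 400 * 60 = 24000

24000 gold/hour


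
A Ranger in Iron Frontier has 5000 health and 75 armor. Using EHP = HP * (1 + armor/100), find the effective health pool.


EHP = 5000 * (1 + 75/100)
= 5000 * (1 + 0.75)
= 5000 * 1.75
= 8750.0

8750.0 EHP


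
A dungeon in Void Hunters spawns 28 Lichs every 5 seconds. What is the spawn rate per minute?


Spawns per minute = count * (60 / interval)
= 28 * (60 / 5)
= 28 * 12.0
= 336.0

336.0 per minute


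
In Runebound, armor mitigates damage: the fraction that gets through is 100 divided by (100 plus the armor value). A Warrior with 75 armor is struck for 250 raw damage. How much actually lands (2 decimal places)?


actual = 250 * 100 / (100 + 75)
= 250 * 100 / 175
= 25000 / 175
= 142.86

142.86 damage


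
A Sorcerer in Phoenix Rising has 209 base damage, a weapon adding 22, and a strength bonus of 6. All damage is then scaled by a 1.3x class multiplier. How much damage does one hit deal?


Sum base + weapon + str = 209 + 22 + 6 = 237
Multiply by 1.3:
237 * 1.3 = 308.1

308.1 damage


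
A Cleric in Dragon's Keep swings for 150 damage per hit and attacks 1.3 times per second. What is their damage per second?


DPS = damage * attack_speed
= 150 * 1.3
= 195.0

195.0 DPS


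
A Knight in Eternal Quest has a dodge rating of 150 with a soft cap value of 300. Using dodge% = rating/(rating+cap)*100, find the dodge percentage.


dodge% = 150 / (150 + 300) * 100
= 150 / 450 * 100
= 0.333333 * 100
= 33.33%

33.33%


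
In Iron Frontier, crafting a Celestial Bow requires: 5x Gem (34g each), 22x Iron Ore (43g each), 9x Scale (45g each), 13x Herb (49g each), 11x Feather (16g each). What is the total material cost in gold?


Cost breakdown:
  Gem: 5 * 34 = 170
  Iron Ore: 22 * 43 = 946
  Scale: 9 * 45 = 405
  Herb: 13 * 49 = 637
  Feather: 11 * 16 = 176
Total = 170 + 946 + 405 + 637 + 176 = 2334

2334 gold


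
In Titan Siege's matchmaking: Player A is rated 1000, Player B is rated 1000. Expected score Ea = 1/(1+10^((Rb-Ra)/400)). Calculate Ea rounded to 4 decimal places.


Elo expected score: Ea = 1/(1 + 10^((Rb-Ra)/400))
Rb - Ra = 1000 - 1000 = 0
(Rb-Ra)/400 = 0/400 = 0.0
10^0.0 = 1.0
Ea = 1/(1 + 1.0) = 1/2.0 = 0.5000

0.5000


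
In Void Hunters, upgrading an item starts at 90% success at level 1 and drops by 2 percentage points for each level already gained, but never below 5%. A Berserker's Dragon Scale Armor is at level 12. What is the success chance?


raw_rate = 90 - 2 * (12 - 1)
= 90 - 2 * 11
= 90 - 22
= 68
Apply floor: max(68, 5) = 68%

68%


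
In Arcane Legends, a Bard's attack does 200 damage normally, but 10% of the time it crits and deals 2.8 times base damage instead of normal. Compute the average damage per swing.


E[dmg] = base * (1 + crit_chance * (crit_mult - 1))
cc as decimal = 10/100 = 0.1
cm - 1 = 2.8 - 1 = 1.8
Bonus factor = 0.1 * 1.8 = 0.18
Total multiplier = 1 + 0.18 = 1.18
Expected damage = 200 * 1.18 = 236.00

236.00 damage


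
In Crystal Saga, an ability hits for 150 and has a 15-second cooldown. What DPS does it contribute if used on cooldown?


DPS = damage / cooldown
= 150 / 15
= 10.00

10.00 DPS


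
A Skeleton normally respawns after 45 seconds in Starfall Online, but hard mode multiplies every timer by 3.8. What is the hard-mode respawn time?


Respawn time = base * multiplier
= 45 * 3.8
= 171.0 seconds

171.0 seconds


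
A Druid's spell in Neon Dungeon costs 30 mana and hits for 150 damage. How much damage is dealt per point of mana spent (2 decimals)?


Efficiency = damage / mana
= 150 / 30
= 5.00

5.00 dmg/mana


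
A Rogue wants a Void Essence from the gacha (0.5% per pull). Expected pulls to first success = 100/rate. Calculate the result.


Expected pulls for a geometric distribution = 1/p = 100 / rate%
= 100 / 0.5
= 200.0

200.0 pulls


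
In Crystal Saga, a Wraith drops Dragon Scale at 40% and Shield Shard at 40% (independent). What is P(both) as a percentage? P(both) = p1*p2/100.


For independent events, P(both) = P(A) * P(B)
= 40% * 40%
= 1600 / 100 %
= 16.0%

16.0%


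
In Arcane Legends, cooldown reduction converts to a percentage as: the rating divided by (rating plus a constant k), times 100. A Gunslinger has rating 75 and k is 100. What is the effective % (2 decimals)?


effective% = rating / (rating + k) * 100
= 75 / (75 + 100) * 100
= 75 / 175 * 100
= 0.428571 * 100
= 42.86%

42.86%


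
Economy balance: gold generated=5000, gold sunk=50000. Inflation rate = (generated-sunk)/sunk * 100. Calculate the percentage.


Net gold = 5000 - 50000 = -45000
Inflation rate = net / sunk * 100 = -45000 / 50000 * 100
= -0.9 * 100
= -90.00%

-90.00%


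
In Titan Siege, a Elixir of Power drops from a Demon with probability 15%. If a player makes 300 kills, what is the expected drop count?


Expected drops = kills * (drop_rate / 100)
= 300 * (15 / 100)
= 300 * 0.15
= 45.0

45.0 drops


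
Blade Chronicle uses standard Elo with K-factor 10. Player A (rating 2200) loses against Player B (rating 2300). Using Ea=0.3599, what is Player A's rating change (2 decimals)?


Elo update: delta = K * (S - Ea), where S = 0 (loses)
S - Ea = 0 - 0.3599 = -0.3599
Rating change = 10 * -0.3599
= -3.60

-3.60 rating points


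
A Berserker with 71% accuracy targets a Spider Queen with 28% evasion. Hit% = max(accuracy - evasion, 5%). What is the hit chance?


accuracy - evasion = 71 - 28 = 43
Apply floor: max(43, 5) = 43
Hit chance = 43%

43%


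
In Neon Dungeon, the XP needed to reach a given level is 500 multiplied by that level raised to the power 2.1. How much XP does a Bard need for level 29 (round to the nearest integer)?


XP = 500 * level^2.1
Substitute level = 29:
XP = 500 * 29^2.1
= 500 * 1177.703
= 588852

588852 XP


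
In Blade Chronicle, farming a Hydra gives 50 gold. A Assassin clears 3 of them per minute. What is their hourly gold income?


Gold per minute = 50 * 3 = 150
Gold per hour = 150 * 60 = 9000

9000 gold/hour


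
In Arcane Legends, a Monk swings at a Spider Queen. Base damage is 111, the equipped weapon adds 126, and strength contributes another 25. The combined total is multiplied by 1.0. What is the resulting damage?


Sum base + weapon + str = 111 + 126 + 25 = 262
Multiply by 1.0:
262 * 1.0 = 262.0

262.0 damage


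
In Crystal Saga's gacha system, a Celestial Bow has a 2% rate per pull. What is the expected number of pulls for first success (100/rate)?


Expected pulls for a geometric distribution = 1/p = 100 / rate%
= 100 / 2
= 50.0

50.0 pulls


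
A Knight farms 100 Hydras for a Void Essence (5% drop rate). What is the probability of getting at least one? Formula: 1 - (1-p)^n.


P(at least one) = 1 - P(none) = 1 - (1-p)^n
p = 5/100 = 0.05
1 - p = 0.95
(1 - p)^100 = 0.95^100 = 0.005921
P(at least one) = 1 - 0.005921 = 0.9941

0.9941


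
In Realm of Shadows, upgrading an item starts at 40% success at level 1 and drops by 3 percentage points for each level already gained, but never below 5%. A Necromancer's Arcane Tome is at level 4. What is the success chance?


raw_rate = 40 - 3 * (4 - 1)
= 40 - 3 * 3
= 40 - 9
= 31
Apply floor: max(31, 5) = 31%

31%


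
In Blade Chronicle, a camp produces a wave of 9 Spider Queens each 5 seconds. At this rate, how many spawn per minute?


Spawns per minute = count * (60 / interval)
= 9 * (60 / 5)
= 9 * 12.0
= 108.0

108.0 per minute


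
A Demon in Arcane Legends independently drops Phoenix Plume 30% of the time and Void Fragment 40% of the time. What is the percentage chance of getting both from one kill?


For independent events, P(both) = P(A) * P(B)
= 30% * 40%
= 1200 / 100 %
= 12.0%

12.0%
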